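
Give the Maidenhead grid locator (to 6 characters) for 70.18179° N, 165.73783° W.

AQ70de

Add 180° to longitude and 90° to latitude: 14.2622, 160.1818.
Field: 14.2622/20 → 0 → A, 160.1818/10 → 16 → Q; chars AQ.
Square: 14.2622/2 → 7, 0.1818/1 → 0; chars 70.
Subsquare: 0.2622/0.0833333 → 3 → d, 0.1818/0.0416667 → 4 → e; chars de.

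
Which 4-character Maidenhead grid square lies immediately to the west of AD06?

Longitude square 0; −1 → -1, wraps to 9, carry into field.
Longitude field A = 0; −1 → -1, wraps to 17 = R, wrapping around the antimeridian.
The latitude characters are unchanged.

RD96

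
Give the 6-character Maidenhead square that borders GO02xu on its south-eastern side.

GO12at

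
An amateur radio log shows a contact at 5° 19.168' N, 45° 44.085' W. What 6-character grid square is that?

GJ75dh

Offset from 180°W / 90°S: lon 134.2653°, lat 95.3195°.
Field: 134.2653/20 → 6 → G, 95.3195/10 → 9 → J; chars GJ.
Square: 14.2653/2 → 7, 5.3195/1 → 5; chars 75.
Subsquare: 0.2653/0.0833333 → 3 → d, 0.3195/0.0416667 → 7 → h; chars dh.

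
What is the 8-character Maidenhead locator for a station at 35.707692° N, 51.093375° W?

GM45kq89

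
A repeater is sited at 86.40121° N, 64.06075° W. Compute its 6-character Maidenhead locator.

Add 180° to longitude and 90° to latitude: 115.9393, 176.4012.
Field: 115.9393/20 → 5 → F, 176.4012/10 → 17 → R; chars FR.
Square: 15.9393/2 → 7, 6.4012/1 → 6; chars 76.
Subsquare: 1.9393/0.0833333 → 23 → x, 0.4012/0.0416667 → 9 → j; chars xj.

FR76xj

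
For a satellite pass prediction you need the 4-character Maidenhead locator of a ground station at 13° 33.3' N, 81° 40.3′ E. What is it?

Add 180° to longitude and 90° to latitude: 261.67, 103.56.
Field: lon ⌊261.67/20⌋ = 13 → N; lat ⌊103.56/10⌋ = 10 → K.
Square: lon ⌊1.67/2⌋ = 0; lat ⌊3.56/1⌋ = 3.

NK03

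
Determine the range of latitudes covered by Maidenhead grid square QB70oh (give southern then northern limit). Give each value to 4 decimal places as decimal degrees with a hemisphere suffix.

Field Q=16, B=1: +16·20° lon, +1·10° lat → SW at lon 140°, lat -80°.
Square 7, 0: +7·2° lon, +0·1° lat → SW at lon 154°, lat -80°.
Subsquare o=14, h=7: +14·0.0833333° lon, +7·0.0416667° lat → SW at lon 155.167°, lat -79.7083°.
Cell spans 0.0833333° lon × 0.0416667° lat.
south 79.7083° S, north 79.6667° S.

79.7083° S, 79.6667° S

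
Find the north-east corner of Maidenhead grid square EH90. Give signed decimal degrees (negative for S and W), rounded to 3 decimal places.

-19.000, -80.000

Field E=4, H=7: +4·20° lon, +7·10° lat → SW at lon -100°, lat -20°.
Square 9, 0: +9·2° lon, +0·1° lat → SW at lon -82°, lat -20°.
Cell spans 2° lon × 1° lat. NE corner is SW corner plus one full cell.
latitude -19.000, longitude -80.000.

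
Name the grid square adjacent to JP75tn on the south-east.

Longitude subsquare t = 19; +1 → 20 = u.
Latitude subsquare n = 13; −1 → 12 = m.

JP75um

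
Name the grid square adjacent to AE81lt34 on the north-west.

AE81lt25

Longitude extended square 3; −1 → 2.
Latitude extended square 4; +1 → 5.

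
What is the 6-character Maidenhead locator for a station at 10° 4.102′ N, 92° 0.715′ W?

Offset from 180°W / 90°S: lon 87.9881°, lat 100.0684°.
Field: lon ⌊87.9881/20⌋ = 4 → E; lat ⌊100.0684/10⌋ = 10 → K.
Square: lon ⌊7.9881/2⌋ = 3; lat ⌊0.0684/1⌋ = 0.
Subsquare: lon ⌊1.9881/0.0833333⌋ = 23 → x; lat ⌊0.0684/0.0416667⌋ = 1 → b.

EK30xb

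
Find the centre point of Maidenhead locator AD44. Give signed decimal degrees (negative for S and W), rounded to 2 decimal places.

-55.50, -171.00

Field A=0, D=3: +0·20° lon, +3·10° lat → SW at lon -180°, lat -60°.
Square 4, 4: +4·2° lon, +4·1° lat → SW at lon -172°, lat -56°.
Cell spans 2° lon × 1° lat. Centre is SW corner plus half of each.
latitude -55.50, longitude -171.00.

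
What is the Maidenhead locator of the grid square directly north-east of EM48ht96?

EM48it07

Longitude extended square 9; +1 → 10, wraps to 0, carry into subsquare.
Longitude subsquare h = 7; +1 → 8 = i.
Latitude extended square 6; +1 → 7.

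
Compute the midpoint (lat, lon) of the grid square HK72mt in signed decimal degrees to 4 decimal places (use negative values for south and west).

12.8125, -24.9583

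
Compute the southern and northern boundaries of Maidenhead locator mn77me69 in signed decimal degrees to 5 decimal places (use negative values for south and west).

47.20417, 47.20833

Field M=12, N=13: +12·20° lon, +13·10° lat → SW at lon 60°, lat 40°.
Square 7, 7: +7·2° lon, +7·1° lat → SW at lon 74°, lat 47°.
Subsquare m=12, e=4: +12·0.0833333° lon, +4·0.0416667° lat → SW at lon 75°, lat 47.1667°.
Extended square 6, 9: +6·0.00833333° lon, +9·0.00416667° lat → SW at lon 75.05°, lat 47.2042°.
Cell spans 0.00833333° lon × 0.00416667° lat.
south 47.20417, north 47.20833.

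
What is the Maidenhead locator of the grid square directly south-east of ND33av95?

Longitude extended square 9; +1 → 10, wraps to 0, carry into subsquare.
Longitude subsquare a = 0; +1 → 1 = b.
Latitude extended square 5; −1 → 4.

ND33bv04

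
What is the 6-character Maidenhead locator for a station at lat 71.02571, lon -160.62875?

AQ91qa

Add 180° to longitude and 90° to latitude: 19.3713, 161.0257.
Field: lon ⌊19.3713/20⌋ = 0 → A; lat ⌊161.0257/10⌋ = 16 → Q.
Square: lon ⌊19.3713/2⌋ = 9; lat ⌊1.0257/1⌋ = 1.
Subsquare: lon ⌊1.3713/0.0833333⌋ = 16 → q; lat ⌊0.0257/0.0416667⌋ = 0 → a.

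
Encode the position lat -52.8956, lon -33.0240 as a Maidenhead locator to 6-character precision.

HD37lc

Offset from 180°W / 90°S: lon 146.9760°, lat 37.1044°.
Field: 146.9760/20 → 7 → H, 37.1044/10 → 3 → D; chars HD.
Square: 6.9760/2 → 3, 7.1044/1 → 7; chars 37.
Subsquare: 0.9760/0.0833333 → 11 → l, 0.1044/0.0416667 → 2 → c; chars lc.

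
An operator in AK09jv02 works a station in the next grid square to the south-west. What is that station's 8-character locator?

Longitude extended square 0; −1 → -1, wraps to 9, carry into subsquare.
Longitude subsquare j = 9; −1 → 8 = i.
Latitude extended square 2; −1 → 1.

AK09iv91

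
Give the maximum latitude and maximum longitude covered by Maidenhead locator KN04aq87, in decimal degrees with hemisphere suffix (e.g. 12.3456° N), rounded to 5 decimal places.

44.70000° N, 20.07500° E

Field K=10, N=13: +10·20° lon, +13·10° lat → SW at lon 20°, lat 40°.
Square 0, 4: +0·2° lon, +4·1° lat → SW at lon 20°, lat 44°.
Subsquare a=0, q=16: +0·0.0833333° lon, +16·0.0416667° lat → SW at lon 20°, lat 44.6667°.
Extended square 8, 7: +8·0.00833333° lon, +7·0.00416667° lat → SW at lon 20.0667°, lat 44.6958°.
Cell spans 0.00833333° lon × 0.00416667° lat. NE corner is SW corner plus one full cell.
latitude 44.70000° N, longitude 20.07500° E.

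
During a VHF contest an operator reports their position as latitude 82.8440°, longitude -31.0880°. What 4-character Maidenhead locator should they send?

HR42

Offset from 180°W / 90°S: lon 148.91°, lat 172.84°.
Field: 148.91/20 → 7 → H, 172.84/10 → 17 → R; chars HR.
Square: 8.91/2 → 4, 2.84/1 → 2; chars 42.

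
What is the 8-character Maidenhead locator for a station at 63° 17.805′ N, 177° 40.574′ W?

AP13dh81

Add 180° to longitude and 90° to latitude: 2.32377, 153.29675.
Field: lon ⌊2.32377/20⌋ = 0 → A; lat ⌊153.29675/10⌋ = 15 → P.
Square: lon ⌊2.32377/2⌋ = 1; lat ⌊3.29675/1⌋ = 3.
Subsquare: lon ⌊0.32377/0.0833333⌋ = 3 → d; lat ⌊0.29675/0.0416667⌋ = 7 → h.
Extended square: lon ⌊0.07377/0.00833333⌋ = 8; lat ⌊0.00508/0.00416667⌋ = 1.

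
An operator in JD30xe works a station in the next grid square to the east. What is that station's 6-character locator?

Longitude subsquare x = 23; +1 → 24, wraps to 0 = a, carry into square.
Longitude square 3; +1 → 4.
The latitude characters are unchanged.

JD40ae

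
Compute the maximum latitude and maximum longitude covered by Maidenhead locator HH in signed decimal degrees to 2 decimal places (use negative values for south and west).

-10.00, -20.00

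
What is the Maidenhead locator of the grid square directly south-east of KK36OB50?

KK36oa69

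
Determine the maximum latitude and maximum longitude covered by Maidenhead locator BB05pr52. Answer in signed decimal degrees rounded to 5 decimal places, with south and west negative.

-74.27917, -158.70000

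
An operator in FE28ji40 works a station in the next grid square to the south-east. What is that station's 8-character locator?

FE28jh59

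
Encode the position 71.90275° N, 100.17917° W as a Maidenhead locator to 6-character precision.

DQ91vv

Add 180° to longitude and 90° to latitude: 79.8208, 161.9027.
Field: lon ⌊79.8208/20⌋ = 3 → D; lat ⌊161.9027/10⌋ = 16 → Q.
Square: lon ⌊19.8208/2⌋ = 9; lat ⌊1.9027/1⌋ = 1.
Subsquare: lon ⌊1.8208/0.0833333⌋ = 21 → v; lat ⌊0.9027/0.0416667⌋ = 21 → v.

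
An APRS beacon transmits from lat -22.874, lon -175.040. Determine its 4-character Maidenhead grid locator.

AG27

Shift to the Maidenhead origin (180°W, 90°S): lon 4.96, lat 67.13.
Field (20°×10°, letters A–R): 4.96/20 → 0 → A, 67.13/10 → 6 → G; chars AG.
Square (2°×1°, digits 0–9): 4.96/2 → 2, 7.13/1 → 7; chars 27.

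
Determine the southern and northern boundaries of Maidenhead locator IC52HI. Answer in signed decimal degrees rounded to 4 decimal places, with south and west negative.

Field I=8, C=2: +8·20° lon, +2·10° lat → SW at lon -20°, lat -70°.
Square 5, 2: +5·2° lon, +2·1° lat → SW at lon -10°, lat -68°.
Subsquare h=7, i=8: +7·0.0833333° lon, +8·0.0416667° lat → SW at lon -9.41667°, lat -67.6667°.
Cell spans 0.0833333° lon × 0.0416667° lat.
south -67.6667, north -67.6250.

-67.6667, -67.6250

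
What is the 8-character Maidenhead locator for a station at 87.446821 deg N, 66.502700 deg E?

Add 180° to longitude and 90° to latitude: 246.50270, 177.44682.
Field (20°×10°, letters A–R): lon ⌊246.50270/20⌋ = 12 → M; lat ⌊177.44682/10⌋ = 17 → R.
Square (2°×1°, digits 0–9): lon ⌊6.50270/2⌋ = 3; lat ⌊7.44682/1⌋ = 7.
Subsquare (5′×2.5′, letters a–x): lon ⌊0.50270/0.0833333⌋ = 6 → g; lat ⌊0.44682/0.0416667⌋ = 10 → k.
Extended square (30″×15″, digits 0–9): lon ⌊0.00270/0.00833333⌋ = 0; lat ⌊0.03015/0.00416667⌋ = 7.

MR37gk07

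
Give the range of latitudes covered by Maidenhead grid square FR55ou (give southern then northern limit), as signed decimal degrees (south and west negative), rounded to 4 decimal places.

85.8333, 85.8750

Field F=5, R=17: +5·20° lon, +17·10° lat → SW at lon -80°, lat 80°.
Square 5, 5: +5·2° lon, +5·1° lat → SW at lon -70°, lat 85°.
Subsquare o=14, u=20: +14·0.0833333° lon, +20·0.0416667° lat → SW at lon -68.8333°, lat 85.8333°.
Cell spans 0.0833333° lon × 0.0416667° lat.
south 85.8333, north 85.8750.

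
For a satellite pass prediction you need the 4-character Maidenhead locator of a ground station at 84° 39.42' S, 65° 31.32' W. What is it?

FA75

Add 180° to longitude and 90° to latitude: 114.48, 5.34.
Field (20°×10°, letters A–R): lon ⌊114.48/20⌋ = 5 → F; lat ⌊5.34/10⌋ = 0 → A.
Square (2°×1°, digits 0–9): lon ⌊14.48/2⌋ = 7; lat ⌊5.34/1⌋ = 5.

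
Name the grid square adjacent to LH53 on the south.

LH52

Latitude square 3; −1 → 2.
The longitude characters are unchanged.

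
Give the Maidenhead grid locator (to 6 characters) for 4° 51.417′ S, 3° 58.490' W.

Add 180° to longitude and 90° to latitude: 176.0252, 85.1431.
Field: 176.0252/20 → 8 → I, 85.1431/10 → 8 → I; chars II.
Square: 16.0252/2 → 8, 5.1431/1 → 5; chars 85.
Subsquare: 0.0252/0.0833333 → 0 → a, 0.1431/0.0416667 → 3 → d; chars ad.

II85ad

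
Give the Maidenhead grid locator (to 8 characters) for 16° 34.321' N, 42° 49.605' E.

Shift to the Maidenhead origin (180°W, 90°S): lon 222.82675, lat 106.57202.
Field: lon ⌊222.82675/20⌋ = 11 → L; lat ⌊106.57202/10⌋ = 10 → K.
Square: lon ⌊2.82675/2⌋ = 1; lat ⌊6.57202/1⌋ = 6.
Subsquare: lon ⌊0.82675/0.0833333⌋ = 9 → j; lat ⌊0.57202/0.0416667⌋ = 13 → n.
Extended square: lon ⌊0.07675/0.00833333⌋ = 9; lat ⌊0.03035/0.00416667⌋ = 7.

LK16jn97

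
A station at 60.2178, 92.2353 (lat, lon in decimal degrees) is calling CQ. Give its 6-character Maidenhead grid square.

Shift to the Maidenhead origin (180°W, 90°S): lon 272.2353, lat 150.2178.
Field: lon ⌊272.2353/20⌋ = 13 → N; lat ⌊150.2178/10⌋ = 15 → P.
Square: lon ⌊12.2353/2⌋ = 6; lat ⌊0.2178/1⌋ = 0.
Subsquare: lon ⌊0.2353/0.0833333⌋ = 2 → c; lat ⌊0.2178/0.0416667⌋ = 5 → f.

NP60cf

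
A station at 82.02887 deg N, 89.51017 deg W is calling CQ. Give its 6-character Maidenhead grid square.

ER52fa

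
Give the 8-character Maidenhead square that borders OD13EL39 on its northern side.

Latitude extended square 9; +1 → 10, wraps to 0, carry into subsquare.
Latitude subsquare l = 11; +1 → 12 = m.
The longitude characters are unchanged.

OD13em30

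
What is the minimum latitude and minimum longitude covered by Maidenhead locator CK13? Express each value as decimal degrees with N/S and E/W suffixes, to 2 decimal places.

13.00° N, 138.00° W

Field C=2, K=10: +2·20° lon, +10·10° lat → SW at lon -140°, lat 10°.
Square 1, 3: +1·2° lon, +3·1° lat → SW at lon -138°, lat 13°.
latitude 13.00° N, longitude 138.00° W.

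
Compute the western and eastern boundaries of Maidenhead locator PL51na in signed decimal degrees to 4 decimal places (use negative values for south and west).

131.0833, 131.1667

Field P=15, L=11: +15·20° lon, +11·10° lat → SW at lon 120°, lat 20°.
Square 5, 1: +5·2° lon, +1·1° lat → SW at lon 130°, lat 21°.
Subsquare n=13, a=0: +13·0.0833333° lon, +0·0.0416667° lat → SW at lon 131.083°, lat 21°.
Cell spans 0.0833333° lon × 0.0416667° lat.
west 131.0833, east 131.1667.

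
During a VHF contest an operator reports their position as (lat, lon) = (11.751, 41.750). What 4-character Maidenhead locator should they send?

LK01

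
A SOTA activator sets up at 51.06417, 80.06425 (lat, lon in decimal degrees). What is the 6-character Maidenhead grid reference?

NO01ab

Shift to the Maidenhead origin (180°W, 90°S): lon 260.0643, lat 141.0642.
Field: 260.0643/20 → 13 → N, 141.0642/10 → 14 → O; chars NO.
Square: 0.0643/2 → 0, 1.0642/1 → 1; chars 01.
Subsquare: 0.0643/0.0833333 → 0 → a, 0.0642/0.0416667 → 1 → b; chars ab.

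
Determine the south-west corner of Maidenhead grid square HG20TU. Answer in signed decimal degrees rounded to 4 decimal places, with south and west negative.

-29.1667, -34.4167

Field H=7, G=6: +7·20° lon, +6·10° lat → SW at lon -40°, lat -30°.
Square 2, 0: +2·2° lon, +0·1° lat → SW at lon -36°, lat -30°.
Subsquare t=19, u=20: +19·0.0833333° lon, +20·0.0416667° lat → SW at lon -34.4167°, lat -29.1667°.
latitude -29.1667, longitude -34.4167.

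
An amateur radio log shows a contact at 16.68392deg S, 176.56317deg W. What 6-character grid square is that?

AH13rh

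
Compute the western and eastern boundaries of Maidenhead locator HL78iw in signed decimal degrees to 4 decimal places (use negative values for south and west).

Field H=7, L=11: +7·20° lon, +11·10° lat → SW at lon -40°, lat 20°.
Square 7, 8: +7·2° lon, +8·1° lat → SW at lon -26°, lat 28°.
Subsquare i=8, w=22: +8·0.0833333° lon, +22·0.0416667° lat → SW at lon -25.3333°, lat 28.9167°.
Cell spans 0.0833333° lon × 0.0416667° lat.
west -25.3333, east -25.2500.

-25.3333, -25.2500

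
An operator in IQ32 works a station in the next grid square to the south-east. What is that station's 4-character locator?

Longitude square 3; +1 → 4.
Latitude square 2; −1 → 1.

IQ41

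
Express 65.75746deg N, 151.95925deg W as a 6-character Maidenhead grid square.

BP45as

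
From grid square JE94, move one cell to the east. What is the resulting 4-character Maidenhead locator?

KE04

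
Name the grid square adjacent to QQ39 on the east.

Longitude square 3; +1 → 4.
The latitude characters are unchanged.

QQ49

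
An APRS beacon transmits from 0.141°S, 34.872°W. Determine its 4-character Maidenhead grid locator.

HI29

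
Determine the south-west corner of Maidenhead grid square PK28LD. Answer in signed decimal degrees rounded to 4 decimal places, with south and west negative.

18.1250, 124.9167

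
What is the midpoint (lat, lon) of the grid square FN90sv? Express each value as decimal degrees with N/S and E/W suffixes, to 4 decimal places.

40.8958° N, 60.4583° W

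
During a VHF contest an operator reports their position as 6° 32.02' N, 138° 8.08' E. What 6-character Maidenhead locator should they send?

Shift to the Maidenhead origin (180°W, 90°S): lon 318.1347, lat 96.5337.
Field: lon ⌊318.1347/20⌋ = 15 → P; lat ⌊96.5337/10⌋ = 9 → J.
Square: lon ⌊18.1347/2⌋ = 9; lat ⌊6.5337/1⌋ = 6.
Subsquare: lon ⌊0.1347/0.0833333⌋ = 1 → b; lat ⌊0.5337/0.0416667⌋ = 12 → m.

PJ96bm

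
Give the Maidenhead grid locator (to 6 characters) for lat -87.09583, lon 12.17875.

JA62cv

Offset from 180°W / 90°S: lon 192.1788°, lat 2.9042°.
Field (20°×10°, letters A–R): 192.1788/20 → 9 → J, 2.9042/10 → 0 → A; chars JA.
Square (2°×1°, digits 0–9): 12.1788/2 → 6, 2.9042/1 → 2; chars 62.
Subsquare (5′×2.5′, letters a–x): 0.1788/0.0833333 → 2 → c, 0.9042/0.0416667 → 21 → v; chars cv.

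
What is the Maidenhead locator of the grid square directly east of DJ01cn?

Longitude subsquare c = 2; +1 → 3 = d.
The latitude characters are unchanged.

DJ01dn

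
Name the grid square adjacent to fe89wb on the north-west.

Longitude subsquare w = 22; −1 → 21 = v.
Latitude subsquare b = 1; +1 → 2 = c.

FE89vc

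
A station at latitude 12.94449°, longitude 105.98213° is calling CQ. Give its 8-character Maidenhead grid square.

Offset from 180°W / 90°S: lon 285.98213°, lat 102.94449°.
Field (20°×10°, letters A–R): 285.98213/20 → 14 → O, 102.94449/10 → 10 → K; chars OK.
Square (2°×1°, digits 0–9): 5.98213/2 → 2, 2.94449/1 → 2; chars 22.
Subsquare (5′×2.5′, letters a–x): 1.98213/0.0833333 → 23 → x, 0.94449/0.0416667 → 22 → w; chars xw.
Extended square (30″×15″, digits 0–9): 0.06546/0.00833333 → 7, 0.02782/0.00416667 → 6; chars 76.

OK22xw76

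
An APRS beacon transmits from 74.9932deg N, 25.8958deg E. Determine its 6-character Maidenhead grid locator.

Offset from 180°W / 90°S: lon 205.8958°, lat 164.9932°.
Field (20°×10°, letters A–R): lon ⌊205.8958/20⌋ = 10 → K; lat ⌊164.9932/10⌋ = 16 → Q.
Square (2°×1°, digits 0–9): lon ⌊5.8958/2⌋ = 2; lat ⌊4.9932/1⌋ = 4.
Subsquare (5′×2.5′, letters a–x): lon ⌊1.8958/0.0833333⌋ = 22 → w; lat ⌊0.9932/0.0416667⌋ = 23 → x.

KQ24wx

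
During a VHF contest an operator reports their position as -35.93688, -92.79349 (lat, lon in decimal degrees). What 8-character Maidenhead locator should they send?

EF34ob45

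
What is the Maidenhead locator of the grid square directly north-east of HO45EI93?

HO45fi04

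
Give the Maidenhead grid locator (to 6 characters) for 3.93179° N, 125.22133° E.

PJ23ow

Add 180° to longitude and 90° to latitude: 305.2213, 93.9318.
Field (20°×10°, letters A–R): lon ⌊305.2213/20⌋ = 15 → P; lat ⌊93.9318/10⌋ = 9 → J.
Square (2°×1°, digits 0–9): lon ⌊5.2213/2⌋ = 2; lat ⌊3.9318/1⌋ = 3.
Subsquare (5′×2.5′, letters a–x): lon ⌊1.2213/0.0833333⌋ = 14 → o; lat ⌊0.9318/0.0416667⌋ = 22 → w.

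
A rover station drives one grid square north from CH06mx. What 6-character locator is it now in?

CH07ma

Latitude subsquare x = 23; +1 → 24, wraps to 0 = a, carry into square.
Latitude square 6; +1 → 7.
The longitude characters are unchanged.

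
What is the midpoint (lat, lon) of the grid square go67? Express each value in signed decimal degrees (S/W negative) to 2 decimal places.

Field G=6, O=14: +6·20° lon, +14·10° lat → SW at lon -60°, lat 50°.
Square 6, 7: +6·2° lon, +7·1° lat → SW at lon -48°, lat 57°.
Cell spans 2° lon × 1° lat. Centre is SW corner plus half of each.
latitude 57.50, longitude -47.00.

57.50, -47.00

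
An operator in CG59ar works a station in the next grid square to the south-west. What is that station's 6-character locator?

CG49xq

Longitude subsquare a = 0; −1 → -1, wraps to 23 = x, carry into square.
Longitude square 5; −1 → 4.
Latitude subsquare r = 17; −1 → 16 = q.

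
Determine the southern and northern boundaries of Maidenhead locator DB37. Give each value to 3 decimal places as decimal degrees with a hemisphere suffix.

73.000° S, 72.000° S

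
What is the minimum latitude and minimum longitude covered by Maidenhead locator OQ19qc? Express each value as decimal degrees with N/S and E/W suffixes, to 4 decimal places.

79.0833° N, 103.3333° E

Field O=14, Q=16: +14·20° lon, +16·10° lat → SW at lon 100°, lat 70°.
Square 1, 9: +1·2° lon, +9·1° lat → SW at lon 102°, lat 79°.
Subsquare q=16, c=2: +16·0.0833333° lon, +2·0.0416667° lat → SW at lon 103.333°, lat 79.0833°.
latitude 79.0833° N, longitude 103.3333° E.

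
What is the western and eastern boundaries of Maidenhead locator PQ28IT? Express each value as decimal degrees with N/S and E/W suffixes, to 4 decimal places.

124.6667° E, 124.7500° E

Field P=15, Q=16: +15·20° lon, +16·10° lat → SW at lon 120°, lat 70°.
Square 2, 8: +2·2° lon, +8·1° lat → SW at lon 124°, lat 78°.
Subsquare i=8, t=19: +8·0.0833333° lon, +19·0.0416667° lat → SW at lon 124.667°, lat 78.7917°.
Cell spans 0.0833333° lon × 0.0416667° lat.
west 124.6667° E, east 124.7500° E.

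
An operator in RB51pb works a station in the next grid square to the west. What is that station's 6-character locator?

RB51ob

Longitude subsquare p = 15; −1 → 14 = o.
The latitude characters are unchanged.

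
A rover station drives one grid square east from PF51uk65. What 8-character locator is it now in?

Longitude extended square 6; +1 → 7.
The latitude characters are unchanged.

PF51uk75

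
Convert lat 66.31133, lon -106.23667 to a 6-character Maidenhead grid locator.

Offset from 180°W / 90°S: lon 73.7633°, lat 156.3113°.
Field: 73.7633/20 → 3 → D, 156.3113/10 → 15 → P; chars DP.
Square: 13.7633/2 → 6, 6.3113/1 → 6; chars 66.
Subsquare: 1.7633/0.0833333 → 21 → v, 0.3113/0.0416667 → 7 → h; chars vh.

DP66vh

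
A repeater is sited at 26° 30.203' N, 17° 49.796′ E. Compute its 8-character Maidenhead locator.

Offset from 180°W / 90°S: lon 197.82993°, lat 116.50338°.
Field (20°×10°, letters A–R): 197.82993/20 → 9 → J, 116.50338/10 → 11 → L; chars JL.
Square (2°×1°, digits 0–9): 17.82993/2 → 8, 6.50338/1 → 6; chars 86.
Subsquare (5′×2.5′, letters a–x): 1.82993/0.0833333 → 21 → v, 0.50338/0.0416667 → 12 → m; chars vm.
Extended square (30″×15″, digits 0–9): 0.07993/0.00833333 → 9, 0.00338/0.00416667 → 0; chars 90.

JL86vm90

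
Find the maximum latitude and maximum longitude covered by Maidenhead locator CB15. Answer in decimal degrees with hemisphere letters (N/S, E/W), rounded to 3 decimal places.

Field C=2, B=1: +2·20° lon, +1·10° lat → SW at lon -140°, lat -80°.
Square 1, 5: +1·2° lon, +5·1° lat → SW at lon -138°, lat -75°.
Cell spans 2° lon × 1° lat. NE corner is SW corner plus one full cell.
latitude 74.000° S, longitude 136.000° W.

74.000° S, 136.000° W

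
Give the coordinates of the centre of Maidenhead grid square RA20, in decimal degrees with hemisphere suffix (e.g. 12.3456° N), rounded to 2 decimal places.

89.50° S, 165.00° E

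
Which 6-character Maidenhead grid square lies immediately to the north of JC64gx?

JC65ga

Latitude subsquare x = 23; +1 → 24, wraps to 0 = a, carry into square.
Latitude square 4; +1 → 5.
The longitude characters are unchanged.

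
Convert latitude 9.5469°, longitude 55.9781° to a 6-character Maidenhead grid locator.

Shift to the Maidenhead origin (180°W, 90°S): lon 235.9781, lat 99.5469.
Field (20°×10°, letters A–R): 235.9781/20 → 11 → L, 99.5469/10 → 9 → J; chars LJ.
Square (2°×1°, digits 0–9): 15.9781/2 → 7, 9.5469/1 → 9; chars 79.
Subsquare (5′×2.5′, letters a–x): 1.9781/0.0833333 → 23 → x, 0.5469/0.0416667 → 13 → n; chars xn.

LJ79xn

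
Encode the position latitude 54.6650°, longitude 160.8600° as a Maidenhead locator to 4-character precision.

Add 180° to longitude and 90° to latitude: 340.86, 144.66.
Field: 340.86/20 → 17 → R, 144.66/10 → 14 → O; chars RO.
Square: 0.86/2 → 0, 4.66/1 → 4; chars 04.

RO04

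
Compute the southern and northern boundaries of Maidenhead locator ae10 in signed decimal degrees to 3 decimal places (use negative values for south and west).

-50.000, -49.000

Field A=0, E=4: +0·20° lon, +4·10° lat → SW at lon -180°, lat -50°.
Square 1, 0: +1·2° lon, +0·1° lat → SW at lon -178°, lat -50°.
Cell spans 2° lon × 1° lat.
south -50.000, north -49.000.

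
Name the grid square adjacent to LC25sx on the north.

LC26sa

Latitude subsquare x = 23; +1 → 24, wraps to 0 = a, carry into square.
Latitude square 5; +1 → 6.
The longitude characters are unchanged.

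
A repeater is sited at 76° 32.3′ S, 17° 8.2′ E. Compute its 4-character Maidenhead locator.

JB83

Shift to the Maidenhead origin (180°W, 90°S): lon 197.14, lat 13.46.
Field: 197.14/20 → 9 → J, 13.46/10 → 1 → B; chars JB.
Square: 17.14/2 → 8, 3.46/1 → 3; chars 83.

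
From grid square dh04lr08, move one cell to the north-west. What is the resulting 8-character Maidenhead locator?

Longitude extended square 0; −1 → -1, wraps to 9, carry into subsquare.
Longitude subsquare l = 11; −1 → 10 = k.
Latitude extended square 8; +1 → 9.

DH04kr99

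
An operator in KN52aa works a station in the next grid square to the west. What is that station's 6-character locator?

KN42xa

Longitude subsquare a = 0; −1 → -1, wraps to 23 = x, carry into square.
Longitude square 5; −1 → 4.
The latitude characters are unchanged.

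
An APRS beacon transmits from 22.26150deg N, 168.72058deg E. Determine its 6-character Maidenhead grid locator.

RL42ig

Shift to the Maidenhead origin (180°W, 90°S): lon 348.7206, lat 112.2615.
Field: 348.7206/20 → 17 → R, 112.2615/10 → 11 → L; chars RL.
Square: 8.7206/2 → 4, 2.2615/1 → 2; chars 42.
Subsquare: 0.7206/0.0833333 → 8 → i, 0.2615/0.0416667 → 6 → g; chars ig.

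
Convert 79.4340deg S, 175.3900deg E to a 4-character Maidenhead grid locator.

RB70

Offset from 180°W / 90°S: lon 355.39°, lat 10.57°.
Field: lon ⌊355.39/20⌋ = 17 → R; lat ⌊10.57/10⌋ = 1 → B.
Square: lon ⌊15.39/2⌋ = 7; lat ⌊0.57/1⌋ = 0.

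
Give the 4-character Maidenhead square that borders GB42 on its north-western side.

GB33

Longitude square 4; −1 → 3.
Latitude square 2; +1 → 3.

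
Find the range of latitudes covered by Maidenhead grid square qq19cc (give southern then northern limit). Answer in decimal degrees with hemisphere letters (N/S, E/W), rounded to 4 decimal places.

79.0833° N, 79.1250° N

Field Q=16, Q=16: +16·20° lon, +16·10° lat → SW at lon 140°, lat 70°.
Square 1, 9: +1·2° lon, +9·1° lat → SW at lon 142°, lat 79°.
Subsquare c=2, c=2: +2·0.0833333° lon, +2·0.0416667° lat → SW at lon 142.167°, lat 79.0833°.
Cell spans 0.0833333° lon × 0.0416667° lat.
south 79.0833° N, north 79.1250° N.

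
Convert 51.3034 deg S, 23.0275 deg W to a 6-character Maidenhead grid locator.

HD88lq

Shift to the Maidenhead origin (180°W, 90°S): lon 156.9725, lat 38.6966.
Field: lon ⌊156.9725/20⌋ = 7 → H; lat ⌊38.6966/10⌋ = 3 → D.
Square: lon ⌊16.9725/2⌋ = 8; lat ⌊8.6966/1⌋ = 8.
Subsquare: lon ⌊0.9725/0.0833333⌋ = 11 → l; lat ⌊0.6966/0.0416667⌋ = 16 → q.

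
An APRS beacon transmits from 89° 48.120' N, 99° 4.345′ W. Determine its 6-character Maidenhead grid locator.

Add 180° to longitude and 90° to latitude: 80.9276, 179.8020.
Field: 80.9276/20 → 4 → E, 179.8020/10 → 17 → R; chars ER.
Square: 0.9276/2 → 0, 9.8020/1 → 9; chars 09.
Subsquare: 0.9276/0.0833333 → 11 → l, 0.8020/0.0416667 → 19 → t; chars lt.

ER09lt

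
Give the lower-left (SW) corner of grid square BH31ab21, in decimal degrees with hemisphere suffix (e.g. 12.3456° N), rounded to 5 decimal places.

18.95417° S, 153.98333° W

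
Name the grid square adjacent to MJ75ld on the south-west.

MJ75kc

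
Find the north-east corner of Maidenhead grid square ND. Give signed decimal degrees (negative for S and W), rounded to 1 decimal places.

Field N=13, D=3: +13·20° lon, +3·10° lat → SW at lon 80°, lat -60°.
Cell spans 20° lon × 10° lat. NE corner is SW corner plus one full cell.
latitude -50.0, longitude 100.0.

-50.0, 100.0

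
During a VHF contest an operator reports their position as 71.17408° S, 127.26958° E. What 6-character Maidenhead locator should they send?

Shift to the Maidenhead origin (180°W, 90°S): lon 307.2696, lat 18.8259.
Field: 307.2696/20 → 15 → P, 18.8259/10 → 1 → B; chars PB.
Square: 7.2696/2 → 3, 8.8259/1 → 8; chars 38.
Subsquare: 1.2696/0.0833333 → 15 → p, 0.8259/0.0416667 → 19 → t; chars pt.

PB38pt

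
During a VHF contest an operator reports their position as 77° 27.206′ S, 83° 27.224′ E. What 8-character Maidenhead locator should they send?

NB12rn41

Shift to the Maidenhead origin (180°W, 90°S): lon 263.45373, lat 12.54657.
Field: lon ⌊263.45373/20⌋ = 13 → N; lat ⌊12.54657/10⌋ = 1 → B.
Square: lon ⌊3.45373/2⌋ = 1; lat ⌊2.54657/1⌋ = 2.
Subsquare: lon ⌊1.45373/0.0833333⌋ = 17 → r; lat ⌊0.54657/0.0416667⌋ = 13 → n.
Extended square: lon ⌊0.03707/0.00833333⌋ = 4; lat ⌊0.00490/0.00416667⌋ = 1.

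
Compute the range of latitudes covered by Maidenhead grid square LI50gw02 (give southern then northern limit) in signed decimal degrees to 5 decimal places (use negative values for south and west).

-9.07500, -9.07083

Field L=11, I=8: +11·20° lon, +8·10° lat → SW at lon 40°, lat -10°.
Square 5, 0: +5·2° lon, +0·1° lat → SW at lon 50°, lat -10°.
Subsquare g=6, w=22: +6·0.0833333° lon, +22·0.0416667° lat → SW at lon 50.5°, lat -9.08333°.
Extended square 0, 2: +0·0.00833333° lon, +2·0.00416667° lat → SW at lon 50.5°, lat -9.075°.
Cell spans 0.00833333° lon × 0.00416667° lat.
south -9.07500, north -9.07083.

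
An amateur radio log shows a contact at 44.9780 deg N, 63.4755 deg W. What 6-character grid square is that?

FN84gx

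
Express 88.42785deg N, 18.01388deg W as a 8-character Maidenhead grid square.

IR08xk82

Add 180° to longitude and 90° to latitude: 161.98612, 178.42785.
Field: 161.98612/20 → 8 → I, 178.42785/10 → 17 → R; chars IR.
Square: 1.98612/2 → 0, 8.42785/1 → 8; chars 08.
Subsquare: 1.98612/0.0833333 → 23 → x, 0.42785/0.0416667 → 10 → k; chars xk.
Extended square: 0.06945/0.00833333 → 8, 0.01118/0.00416667 → 2; chars 82.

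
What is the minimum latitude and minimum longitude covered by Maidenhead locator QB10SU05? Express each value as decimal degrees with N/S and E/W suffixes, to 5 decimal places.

79.14583° S, 143.50000° E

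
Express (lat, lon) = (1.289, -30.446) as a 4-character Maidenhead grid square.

HJ41

Shift to the Maidenhead origin (180°W, 90°S): lon 149.55, lat 91.29.
Field: lon ⌊149.55/20⌋ = 7 → H; lat ⌊91.29/10⌋ = 9 → J.
Square: lon ⌊9.55/2⌋ = 4; lat ⌊1.29/1⌋ = 1.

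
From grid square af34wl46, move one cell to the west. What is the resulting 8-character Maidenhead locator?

Longitude extended square 4; −1 → 3.
The latitude characters are unchanged.

AF34wl36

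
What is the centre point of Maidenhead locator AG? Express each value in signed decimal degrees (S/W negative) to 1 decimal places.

-25.0, -170.0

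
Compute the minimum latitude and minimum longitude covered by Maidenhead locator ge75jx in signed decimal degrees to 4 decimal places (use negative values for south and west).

Field G=6, E=4: +6·20° lon, +4·10° lat → SW at lon -60°, lat -50°.
Square 7, 5: +7·2° lon, +5·1° lat → SW at lon -46°, lat -45°.
Subsquare j=9, x=23: +9·0.0833333° lon, +23·0.0416667° lat → SW at lon -45.25°, lat -44.0417°.
latitude -44.0417, longitude -45.2500.

-44.0417, -45.2500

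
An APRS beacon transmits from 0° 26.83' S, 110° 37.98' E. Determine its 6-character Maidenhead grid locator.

OI59hn

Add 180° to longitude and 90° to latitude: 290.6330, 89.5528.
Field (20°×10°, letters A–R): 290.6330/20 → 14 → O, 89.5528/10 → 8 → I; chars OI.
Square (2°×1°, digits 0–9): 10.6330/2 → 5, 9.5528/1 → 9; chars 59.
Subsquare (5′×2.5′, letters a–x): 0.6330/0.0833333 → 7 → h, 0.5528/0.0416667 → 13 → n; chars hn.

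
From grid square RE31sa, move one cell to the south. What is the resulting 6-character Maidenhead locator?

RE30sx

Latitude subsquare a = 0; −1 → -1, wraps to 23 = x, carry into square.
Latitude square 1; −1 → 0.
The longitude characters are unchanged.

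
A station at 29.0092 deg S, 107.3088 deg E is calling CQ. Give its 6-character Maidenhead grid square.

Shift to the Maidenhead origin (180°W, 90°S): lon 287.3088, lat 60.9908.
Field: lon ⌊287.3088/20⌋ = 14 → O; lat ⌊60.9908/10⌋ = 6 → G.
Square: lon ⌊7.3088/2⌋ = 3; lat ⌊0.9908/1⌋ = 0.
Subsquare: lon ⌊1.3088/0.0833333⌋ = 15 → p; lat ⌊0.9908/0.0416667⌋ = 23 → x.

OG30px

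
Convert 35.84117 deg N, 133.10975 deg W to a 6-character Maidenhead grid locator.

CM35ku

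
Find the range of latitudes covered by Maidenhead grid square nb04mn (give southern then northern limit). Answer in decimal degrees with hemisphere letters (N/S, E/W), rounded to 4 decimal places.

Field N=13, B=1: +13·20° lon, +1·10° lat → SW at lon 80°, lat -80°.
Square 0, 4: +0·2° lon, +4·1° lat → SW at lon 80°, lat -76°.
Subsquare m=12, n=13: +12·0.0833333° lon, +13·0.0416667° lat → SW at lon 81°, lat -75.4583°.
Cell spans 0.0833333° lon × 0.0416667° lat.
south 75.4583° S, north 75.4167° S.

75.4583° S, 75.4167° S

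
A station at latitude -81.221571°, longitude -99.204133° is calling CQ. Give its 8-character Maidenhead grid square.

EA08js56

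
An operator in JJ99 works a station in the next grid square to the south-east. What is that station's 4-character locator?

KJ08

Longitude square 9; +1 → 10, wraps to 0, carry into field.
Longitude field J = 9; +1 → 10 = K.
Latitude square 9; −1 → 8.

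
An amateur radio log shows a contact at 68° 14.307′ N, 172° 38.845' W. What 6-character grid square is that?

Offset from 180°W / 90°S: lon 7.3526°, lat 158.2385°.
Field: lon ⌊7.3526/20⌋ = 0 → A; lat ⌊158.2385/10⌋ = 15 → P.
Square: lon ⌊7.3526/2⌋ = 3; lat ⌊8.2385/1⌋ = 8.
Subsquare: lon ⌊1.3526/0.0833333⌋ = 16 → q; lat ⌊0.2385/0.0416667⌋ = 5 → f.

AP38qf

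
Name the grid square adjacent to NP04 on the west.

MP94

Longitude square 0; −1 → -1, wraps to 9, carry into field.
Longitude field N = 13; −1 → 12 = M.
The latitude characters are unchanged.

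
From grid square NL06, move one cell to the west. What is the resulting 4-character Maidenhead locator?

ML96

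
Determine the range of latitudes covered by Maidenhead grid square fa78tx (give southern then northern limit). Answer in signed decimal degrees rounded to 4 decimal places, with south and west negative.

Field F=5, A=0: +5·20° lon, +0·10° lat → SW at lon -80°, lat -90°.
Square 7, 8: +7·2° lon, +8·1° lat → SW at lon -66°, lat -82°.
Subsquare t=19, x=23: +19·0.0833333° lon, +23·0.0416667° lat → SW at lon -64.4167°, lat -81.0417°.
Cell spans 0.0833333° lon × 0.0416667° lat.
south -81.0417, north -81.0000.

-81.0417, -81.0000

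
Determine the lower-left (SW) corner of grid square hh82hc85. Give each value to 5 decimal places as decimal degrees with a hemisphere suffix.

17.89583° S, 23.35000° W

Field H=7, H=7: +7·20° lon, +7·10° lat → SW at lon -40°, lat -20°.
Square 8, 2: +8·2° lon, +2·1° lat → SW at lon -24°, lat -18°.
Subsquare h=7, c=2: +7·0.0833333° lon, +2·0.0416667° lat → SW at lon -23.4167°, lat -17.9167°.
Extended square 8, 5: +8·0.00833333° lon, +5·0.00416667° lat → SW at lon -23.35°, lat -17.8958°.
latitude 17.89583° S, longitude 23.35000° W.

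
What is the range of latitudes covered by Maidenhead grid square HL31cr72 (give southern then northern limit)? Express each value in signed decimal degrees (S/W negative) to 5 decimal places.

Field H=7, L=11: +7·20° lon, +11·10° lat → SW at lon -40°, lat 20°.
Square 3, 1: +3·2° lon, +1·1° lat → SW at lon -34°, lat 21°.
Subsquare c=2, r=17: +2·0.0833333° lon, +17·0.0416667° lat → SW at lon -33.8333°, lat 21.7083°.
Extended square 7, 2: +7·0.00833333° lon, +2·0.00416667° lat → SW at lon -33.775°, lat 21.7167°.
Cell spans 0.00833333° lon × 0.00416667° lat.
south 21.71667, north 21.72083.

21.71667, 21.72083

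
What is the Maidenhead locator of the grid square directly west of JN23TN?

Longitude subsquare t = 19; −1 → 18 = s.
The latitude characters are unchanged.

JN23sn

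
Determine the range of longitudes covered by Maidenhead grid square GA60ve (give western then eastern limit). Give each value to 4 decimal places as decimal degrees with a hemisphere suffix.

Field G=6, A=0: +6·20° lon, +0·10° lat → SW at lon -60°, lat -90°.
Square 6, 0: +6·2° lon, +0·1° lat → SW at lon -48°, lat -90°.
Subsquare v=21, e=4: +21·0.0833333° lon, +4·0.0416667° lat → SW at lon -46.25°, lat -89.8333°.
Cell spans 0.0833333° lon × 0.0416667° lat.
west 46.2500° W, east 46.1667° W.

46.2500° W, 46.1667° W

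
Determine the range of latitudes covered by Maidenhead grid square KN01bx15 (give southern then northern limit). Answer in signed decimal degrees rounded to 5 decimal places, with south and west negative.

41.97917, 41.98333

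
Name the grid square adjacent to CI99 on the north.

Latitude square 9; +1 → 10, wraps to 0, carry into field.
Latitude field I = 8; +1 → 9 = J.
The longitude characters are unchanged.

CJ90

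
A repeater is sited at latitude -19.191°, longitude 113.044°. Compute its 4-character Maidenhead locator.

Shift to the Maidenhead origin (180°W, 90°S): lon 293.04, lat 70.81.
Field: lon ⌊293.04/20⌋ = 14 → O; lat ⌊70.81/10⌋ = 7 → H.
Square: lon ⌊13.04/2⌋ = 6; lat ⌊0.81/1⌋ = 0.

OH60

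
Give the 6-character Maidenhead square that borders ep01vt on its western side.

EP01ut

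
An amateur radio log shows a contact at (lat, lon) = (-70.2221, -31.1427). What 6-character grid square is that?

Offset from 180°W / 90°S: lon 148.8573°, lat 19.7779°.
Field (20°×10°, letters A–R): 148.8573/20 → 7 → H, 19.7779/10 → 1 → B; chars HB.
Square (2°×1°, digits 0–9): 8.8573/2 → 4, 9.7779/1 → 9; chars 49.
Subsquare (5′×2.5′, letters a–x): 0.8573/0.0833333 → 10 → k, 0.7779/0.0416667 → 18 → s; chars ks.

HB49ks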